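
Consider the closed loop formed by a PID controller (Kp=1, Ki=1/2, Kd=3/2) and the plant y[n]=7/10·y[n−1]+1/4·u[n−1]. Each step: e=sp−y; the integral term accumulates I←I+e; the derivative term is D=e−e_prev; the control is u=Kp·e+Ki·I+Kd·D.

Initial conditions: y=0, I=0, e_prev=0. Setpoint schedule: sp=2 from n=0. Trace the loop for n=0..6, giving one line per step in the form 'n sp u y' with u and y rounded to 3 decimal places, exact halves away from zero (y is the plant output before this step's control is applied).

0 2 6.000 0.000
1 2 -0.500 1.500
2 2 3.725 0.925
3 2 1.439 1.579
4 2 2.972 1.465
5 2 2.158 1.768
6 2 2.702 1.777

(exact arithmetic carried between steps; '≈' marks a value shown rounded to 6 d.p. or computed from one; I and e_prev carry over from the previous line; the table rounds u and y to 3 d.p., halves away from zero)
n=0: y=0, sp=2, e=sp−y=2; I=2, D=e−e_prev=2; u=1·2+1/2·2+3/2·2=6; next y=7/10·0+1/4·6=1.5
n=1: y=1.5, sp=2, e=sp−y=0.5; I=2.5, D=e−e_prev=-1.5; u=1·0.5+1/2·2.5+3/2·(-1.5)=-0.5; next y=7/10·1.5+1/4·(-0.5)=0.925
n=2: y=0.925, sp=2, e=sp−y=1.075; I=3.575, D=e−e_prev=0.575; u=1·1.075+1/2·3.575+3/2·0.575=3.725; next y=7/10·0.925+1/4·3.725=1.57875
n=3: y=1.57875, sp=2, e=sp−y=0.42125; I=3.99625, D=e−e_prev=-0.65375; u=1·0.42125+1/2·3.99625+3/2·(-0.65375)=1.43875; next y=7/10·1.57875+1/4·1.43875≈1.464813
n=4: y≈1.464813, sp=2, e=sp−y≈0.535188; I≈4.531438, D=e−e_prev≈0.113938; u=1·0.535188+1/2·4.531438+3/2·0.113938≈2.971813; next y=7/10·1.464813+1/4·2.971813≈1.768322
n=5: y≈1.768322, sp=2, e=sp−y≈0.231678; I≈4.763116, D=e−e_prev≈-0.303509; u=1·0.231678+1/2·4.763116+3/2·(-0.303509)≈2.157972; next y=7/10·1.768322+1/4·2.157972≈1.777318
n=6: y≈1.777318, sp=2, e=sp−y≈0.222682; I≈4.985797, D=e−e_prev≈-0.008996; u=1·0.222682+1/2·4.985797+3/2·(-0.008996)≈2.702086; next y=7/10·1.777318+1/4·2.702086≈1.919644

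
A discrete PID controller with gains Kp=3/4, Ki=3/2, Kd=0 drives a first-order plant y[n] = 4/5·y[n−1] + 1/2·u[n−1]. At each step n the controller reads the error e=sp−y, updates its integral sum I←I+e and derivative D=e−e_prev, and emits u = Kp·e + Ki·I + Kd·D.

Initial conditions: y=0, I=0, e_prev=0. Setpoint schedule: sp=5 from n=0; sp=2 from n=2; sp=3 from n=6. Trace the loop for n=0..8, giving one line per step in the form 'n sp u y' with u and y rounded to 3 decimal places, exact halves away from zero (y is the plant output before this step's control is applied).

0 5 11.250 0.000
1 5 6.094 5.625
2 2 -5.918 7.547
3 2 -4.184 3.079
4 2 0.291 0.371
5 2 2.575 0.442
6 3 4.464 1.641
7 3 2.219 3.545
8 3 0.501 3.945

(exact arithmetic carried between steps; '≈' marks a value shown rounded to 6 d.p. or computed from one; I and e_prev carry over from the previous line; the table rounds u and y to 3 d.p., halves away from zero)
n=0: y=0, sp=5, e=sp−y=5; I=5, D=e−e_prev=5; u=3/4·5+3/2·5+0·5=11.25; next y=4/5·0+1/2·11.25=5.625
n=1: y=5.625, sp=5, e=sp−y=-0.625; I=4.375, D=e−e_prev=-5.625; u=3/4·(-0.625)+3/2·4.375+0·(-5.625)=6.09375; next y=4/5·5.625+1/2·6.09375=7.546875
n=2: y=7.546875, sp=2, e=sp−y=-5.546875; I=-1.171875, D=e−e_prev=-4.921875; u=3/4·(-5.546875)+3/2·(-1.171875)+0·(-4.921875)≈-5.917969; next y=4/5·7.546875+1/2·(-5.917969)≈3.078516
n=3: y≈3.078516, sp=2, e=sp−y≈-1.078516; I≈-2.250391, D=e−e_prev≈4.468359; u=3/4·(-1.078516)+3/2·(-2.250391)+0·4.468359≈-4.184473; next y=4/5·3.078516+1/2·(-4.184473)≈0.370576
n=4: y≈0.370576, sp=2, e=sp−y≈1.629424; I≈-0.620967, D=e−e_prev≈2.707939; u=3/4·1.629424+3/2·(-0.620967)+0·2.707939≈0.290618; next y=4/5·0.370576+1/2·0.290618≈0.441770
n=5: y≈0.441770, sp=2, e=sp−y≈1.558230; I≈0.937263, D=e−e_prev≈-0.071194; u=3/4·1.558230+3/2·0.937263+0·(-0.071194)≈2.574568; next y=4/5·0.441770+1/2·2.574568≈1.640700
n=6: y≈1.640700, sp=3, e=sp−y≈1.359300; I≈2.296564, D=e−e_prev≈-0.198930; u=3/4·1.359300+3/2·2.296564+0·(-0.198930)≈4.464321; next y=4/5·1.640700+1/2·4.464321≈3.544720
n=7: y≈3.544720, sp=3, e=sp−y≈-0.544720; I≈1.751844, D=e−e_prev≈-1.904020; u=3/4·(-0.544720)+3/2·1.751844+0·(-1.904020)≈2.219225; next y=4/5·3.544720+1/2·2.219225≈3.945389
n=8: y≈3.945389, sp=3, e=sp−y≈-0.945389; I≈0.806455, D=e−e_prev≈-0.400669; u=3/4·(-0.945389)+3/2·0.806455+0·(-0.400669)≈0.500641; next y=4/5·3.945389+1/2·0.500641≈3.406631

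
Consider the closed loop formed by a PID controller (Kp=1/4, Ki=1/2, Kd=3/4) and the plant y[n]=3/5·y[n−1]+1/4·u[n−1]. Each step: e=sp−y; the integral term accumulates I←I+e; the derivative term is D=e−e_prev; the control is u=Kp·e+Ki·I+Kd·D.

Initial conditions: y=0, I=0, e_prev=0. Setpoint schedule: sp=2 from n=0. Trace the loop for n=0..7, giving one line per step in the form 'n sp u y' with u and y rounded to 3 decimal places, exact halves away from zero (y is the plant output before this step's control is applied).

(exact arithmetic carried between steps; '≈' marks a value shown rounded to 6 d.p. or computed from one; I and e_prev carry over from the previous line; the table rounds u and y to 3 d.p., halves away from zero)
n=0: y=0, sp=2, e=sp−y=2; I=2, D=e−e_prev=2; u=1/4·2+1/2·2+3/4·2=3; next y=3/5·0+1/4·3=0.75
n=1: y=0.75, sp=2, e=sp−y=1.25; I=3.25, D=e−e_prev=-0.75; u=1/4·1.25+1/2·3.25+3/4·(-0.75)=1.375; next y=3/5·0.75+1/4·1.375=0.79375
n=2: y=0.79375, sp=2, e=sp−y=1.20625; I=4.45625, D=e−e_prev=-0.04375; u=1/4·1.20625+1/2·4.45625+3/4·(-0.04375)=2.496875; next y=3/5·0.79375+1/4·2.496875≈1.100469
n=3: y≈1.100469, sp=2, e=sp−y≈0.899531; I≈5.355781, D=e−e_prev≈-0.306719; u=1/4·0.899531+1/2·5.355781+3/4·(-0.306719)≈2.672734; next y=3/5·1.100469+1/4·2.672734≈1.328465
n=4: y≈1.328465, sp=2, e=sp−y≈0.671535; I≈6.027316, D=e−e_prev≈-0.227996; u=1/4·0.671535+1/2·6.027316+3/4·(-0.227996)≈3.010545; next y=3/5·1.328465+1/4·3.010545≈1.549715
n=5: y≈1.549715, sp=2, e=sp−y≈0.450285; I≈6.477601, D=e−e_prev≈-0.221250; u=1/4·0.450285+1/2·6.477601+3/4·(-0.221250)≈3.185434; next y=3/5·1.549715+1/4·3.185434≈1.726188
n=6: y≈1.726188, sp=2, e=sp−y≈0.273812; I≈6.751414, D=e−e_prev≈-0.176472; u=1/4·0.273812+1/2·6.751414+3/4·(-0.176472)≈3.311806; next y=3/5·1.726188+1/4·3.311806≈1.863664
n=7: y≈1.863664, sp=2, e=sp−y≈0.136336; I≈6.887750, D=e−e_prev≈-0.137476; u=1/4·0.136336+1/2·6.887750+3/4·(-0.137476)≈3.374852; next y=3/5·1.863664+1/4·3.374852≈1.961911

0 2 3.000 0.000
1 2 1.375 0.750
2 2 2.497 0.794
3 2 2.673 1.100
4 2 3.011 1.328
5 2 3.185 1.550
6 2 3.312 1.726
7 2 3.375 1.864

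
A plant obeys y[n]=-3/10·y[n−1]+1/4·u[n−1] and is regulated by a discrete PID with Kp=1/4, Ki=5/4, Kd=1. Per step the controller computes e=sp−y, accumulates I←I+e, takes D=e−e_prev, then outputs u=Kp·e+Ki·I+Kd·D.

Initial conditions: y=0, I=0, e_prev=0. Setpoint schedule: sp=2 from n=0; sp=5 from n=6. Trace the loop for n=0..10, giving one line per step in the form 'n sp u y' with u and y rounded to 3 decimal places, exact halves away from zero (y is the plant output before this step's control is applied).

0 2 5.000 0.000
1 2 2.375 1.250
2 2 7.141 0.219
3 2 4.584 1.720
4 2 9.159 0.630
5 2 6.105 2.101
6 5 17.961 0.896
7 5 10.573 4.222
8 5 21.983 1.377
9 5 14.403 5.083
10 5 25.523 2.076

(exact arithmetic carried between steps; '≈' marks a value shown rounded to 6 d.p. or computed from one; I and e_prev carry over from the previous line; the table rounds u and y to 3 d.p., halves away from zero)
n=0: y=0, sp=2, e=sp−y=2; I=2, D=e−e_prev=2; u=1/4·2+5/4·2+1·2=5; next y=-3/10·0+1/4·5=1.25
n=1: y=1.25, sp=2, e=sp−y=0.75; I=2.75, D=e−e_prev=-1.25; u=1/4·0.75+5/4·2.75+1·(-1.25)=2.375; next y=-3/10·1.25+1/4·2.375=0.21875
n=2: y=0.21875, sp=2, e=sp−y=1.78125; I=4.53125, D=e−e_prev=1.03125; u=1/4·1.78125+5/4·4.53125+1·1.03125=7.140625; next y=-3/10·0.21875+1/4·7.140625≈1.719531
n=3: y≈1.719531, sp=2, e=sp−y≈0.280469; I≈4.811719, D=e−e_prev≈-1.500781; u=1/4·0.280469+5/4·4.811719+1·(-1.500781)≈4.583984; next y=-3/10·1.719531+1/4·4.583984≈0.630137
n=4: y≈0.630137, sp=2, e=sp−y≈1.369863; I≈6.181582, D=e−e_prev≈1.089395; u=1/4·1.369863+5/4·6.181582+1·1.089395≈9.158838; next y=-3/10·0.630137+1/4·9.158838≈2.100668
n=5: y≈2.100668, sp=2, e=sp−y≈-0.100668; I≈6.080914, D=e−e_prev≈-1.470532; u=1/4·(-0.100668)+5/4·6.080914+1·(-1.470532)≈6.105443; next y=-3/10·2.100668+1/4·6.105443≈0.896160
n=6: y≈0.896160, sp=5, e=sp−y≈4.103840; I≈10.184753, D=e−e_prev≈4.204508; u=1/4·4.103840+5/4·10.184753+1·4.204508≈17.961410; next y=-3/10·0.896160+1/4·17.961410≈4.221504
n=7: y≈4.221504, sp=5, e=sp−y≈0.778496; I≈10.963249, D=e−e_prev≈-3.325344; u=1/4·0.778496+5/4·10.963249+1·(-3.325344)≈10.573341; next y=-3/10·4.221504+1/4·10.573341≈1.376884
n=8: y≈1.376884, sp=5, e=sp−y≈3.623116; I≈14.586365, D=e−e_prev≈2.844620; u=1/4·3.623116+5/4·14.586365+1·2.844620≈21.983356; next y=-3/10·1.376884+1/4·21.983356≈5.082774
n=9: y≈5.082774, sp=5, e=sp−y≈-0.082774; I≈14.503591, D=e−e_prev≈-3.705890; u=1/4·(-0.082774)+5/4·14.503591+1·(-3.705890)≈14.402906; next y=-3/10·5.082774+1/4·14.402906≈2.075894
n=10: y≈2.075894, sp=5, e=sp−y≈2.924106; I≈17.427697, D=e−e_prev≈3.006879; u=1/4·2.924106+5/4·17.427697+1·3.006879≈25.522527; next y=-3/10·2.075894+1/4·25.522527≈5.757863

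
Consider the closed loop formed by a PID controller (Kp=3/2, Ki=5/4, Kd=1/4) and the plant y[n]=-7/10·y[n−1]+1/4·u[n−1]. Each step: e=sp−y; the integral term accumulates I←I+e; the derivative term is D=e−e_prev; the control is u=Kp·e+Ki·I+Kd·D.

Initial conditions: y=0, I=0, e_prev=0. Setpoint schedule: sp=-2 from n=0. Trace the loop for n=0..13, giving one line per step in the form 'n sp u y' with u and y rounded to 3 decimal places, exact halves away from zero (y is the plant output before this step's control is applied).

(exact arithmetic carried between steps; '≈' marks a value shown rounded to 6 d.p. or computed from one; I and e_prev carry over from the previous line; the table rounds u and y to 3 d.p., halves away from zero)
n=0: y=0, sp=-2, e=sp−y=-2; I=-2, D=e−e_prev=-2; u=3/2·(-2)+5/4·(-2)+1/4·(-2)=-6; next y=-7/10·0+1/4·(-6)=-1.5
n=1: y=-1.5, sp=-2, e=sp−y=-0.5; I=-2.5, D=e−e_prev=1.5; u=3/2·(-0.5)+5/4·(-2.5)+1/4·1.5=-3.5; next y=-7/10·(-1.5)+1/4·(-3.5)=0.175
n=2: y=0.175, sp=-2, e=sp−y=-2.175; I=-4.675, D=e−e_prev=-1.675; u=3/2·(-2.175)+5/4·(-4.675)+1/4·(-1.675)=-9.525; next y=-7/10·0.175+1/4·(-9.525)=-2.50375
n=3: y=-2.50375, sp=-2, e=sp−y=0.50375; I=-4.17125, D=e−e_prev=2.67875; u=3/2·0.50375+5/4·(-4.17125)+1/4·2.67875=-3.78875; next y=-7/10·(-2.50375)+1/4·(-3.78875)≈0.805438
n=4: y≈0.805438, sp=-2, e=sp−y≈-2.805438; I≈-6.976688, D=e−e_prev≈-3.309188; u=3/2·(-2.805438)+5/4·(-6.976688)+1/4·(-3.309188)≈-13.756313; next y=-7/10·0.805438+1/4·(-13.756313)≈-4.002884
n=5: y≈-4.002884, sp=-2, e=sp−y≈2.002884; I≈-4.973803, D=e−e_prev≈4.808322; u=3/2·2.002884+5/4·(-4.973803)+1/4·4.808322≈-2.010847; next y=-7/10·(-4.002884)+1/4·(-2.010847)≈2.299307
n=6: y≈2.299307, sp=-2, e=sp−y≈-4.299307; I≈-9.273110, D=e−e_prev≈-6.302192; u=3/2·(-4.299307)+5/4·(-9.273110)+1/4·(-6.302192)≈-19.615897; next y=-7/10·2.299307+1/4·(-19.615897)≈-6.513489
n=7: y≈-6.513489, sp=-2, e=sp−y≈4.513489; I≈-4.759621, D=e−e_prev≈8.812797; u=3/2·4.513489+5/4·(-4.759621)+1/4·8.812797≈3.023907; next y=-7/10·(-6.513489)+1/4·3.023907≈5.315419
n=8: y≈5.315419, sp=-2, e=sp−y≈-7.315419; I≈-12.075040, D=e−e_prev≈-11.828909; u=3/2·(-7.315419)+5/4·(-12.075040)+1/4·(-11.828909)≈-29.024157; next y=-7/10·5.315419+1/4·(-29.024157)≈-10.976833
n=9: y≈-10.976833, sp=-2, e=sp−y≈8.976833; I≈-3.098208, D=e−e_prev≈16.292252; u=3/2·8.976833+5/4·(-3.098208)+1/4·16.292252≈13.665552; next y=-7/10·(-10.976833)+1/4·13.665552≈11.100171
n=10: y≈11.100171, sp=-2, e=sp−y≈-13.100171; I≈-16.198379, D=e−e_prev≈-22.077004; u=3/2·(-13.100171)+5/4·(-16.198379)+1/4·(-22.077004)≈-45.417481; next y=-7/10·11.100171+1/4·(-45.417481)≈-19.124490
n=11: y≈-19.124490, sp=-2, e=sp−y≈17.124490; I≈0.926111, D=e−e_prev≈30.224661; u=3/2·17.124490+5/4·0.926111+1/4·30.224661≈34.400539; next y=-7/10·(-19.124490)+1/4·34.400539≈21.987278
n=12: y≈21.987278, sp=-2, e=sp−y≈-23.987278; I≈-23.061166, D=e−e_prev≈-41.111768; u=3/2·(-23.987278)+5/4·(-23.061166)+1/4·(-41.111768)≈-75.085316; next y=-7/10·21.987278+1/4·(-75.085316)≈-34.162423
n=13: y≈-34.162423, sp=-2, e=sp−y≈32.162423; I≈9.101257, D=e−e_prev≈56.149701; u=3/2·32.162423+5/4·9.101257+1/4·56.149701≈73.657632; next y=-7/10·(-34.162423)+1/4·73.657632≈42.328104

0 -2 -6.000 0.000
1 -2 -3.500 -1.500
2 -2 -9.525 0.175
3 -2 -3.789 -2.504
4 -2 -13.756 0.805
5 -2 -2.011 -4.003
6 -2 -19.616 2.299
7 -2 3.024 -6.513
8 -2 -29.024 5.315
9 -2 13.666 -10.977
10 -2 -45.417 11.100
11 -2 34.401 -19.124
12 -2 -75.085 21.987
13 -2 73.658 -34.162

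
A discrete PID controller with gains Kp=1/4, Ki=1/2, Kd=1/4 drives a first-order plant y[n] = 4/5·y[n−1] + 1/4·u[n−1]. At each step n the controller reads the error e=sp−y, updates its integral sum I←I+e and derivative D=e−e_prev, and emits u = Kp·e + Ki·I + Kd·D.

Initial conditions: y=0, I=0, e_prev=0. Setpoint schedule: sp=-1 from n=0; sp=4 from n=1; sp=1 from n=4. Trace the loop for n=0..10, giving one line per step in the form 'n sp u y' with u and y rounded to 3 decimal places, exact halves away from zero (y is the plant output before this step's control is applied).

0 -1 -1.000 0.000
1 4 4.000 -0.250
2 4 3.763 0.800
3 4 4.844 1.581
4 1 2.354 2.476
5 1 2.497 2.569
6 1 1.625 2.679
7 1 0.943 2.550
8 1 0.410 2.276
9 1 0.056 1.923
10 1 -0.123 1.552

(exact arithmetic carried between steps; '≈' marks a value shown rounded to 6 d.p. or computed from one; I and e_prev carry over from the previous line; the table rounds u and y to 3 d.p., halves away from zero)
n=0: y=0, sp=-1, e=sp−y=-1; I=-1, D=e−e_prev=-1; u=1/4·(-1)+1/2·(-1)+1/4·(-1)=-1; next y=4/5·0+1/4·(-1)=-0.25
n=1: y=-0.25, sp=4, e=sp−y=4.25; I=3.25, D=e−e_prev=5.25; u=1/4·4.25+1/2·3.25+1/4·5.25=4; next y=4/5·(-0.25)+1/4·4=0.8
n=2: y=0.8, sp=4, e=sp−y=3.2; I=6.45, D=e−e_prev=-1.05; u=1/4·3.2+1/2·6.45+1/4·(-1.05)=3.7625; next y=4/5·0.8+1/4·3.7625=1.580625
n=3: y=1.580625, sp=4, e=sp−y=2.419375; I=8.869375, D=e−e_prev=-0.780625; u=1/4·2.419375+1/2·8.869375+1/4·(-0.780625)=4.844375; next y=4/5·1.580625+1/4·4.844375≈2.475594
n=4: y≈2.475594, sp=1, e=sp−y≈-1.475594; I≈7.393781, D=e−e_prev≈-3.894969; u=1/4·(-1.475594)+1/2·7.393781+1/4·(-3.894969)≈2.35425; next y=4/5·2.475594+1/4·2.35425≈2.569038
n=5: y≈2.569038, sp=1, e=sp−y≈-1.569038; I≈5.824744, D=e−e_prev≈-0.093444; u=1/4·(-1.569038)+1/2·5.824744+1/4·(-0.093444)≈2.496752; next y=4/5·2.569038+1/4·2.496752≈2.679418
n=6: y≈2.679418, sp=1, e=sp−y≈-1.679418; I≈4.145326, D=e−e_prev≈-0.110380; u=1/4·(-1.679418)+1/2·4.145326+1/4·(-0.110380)≈1.625213; next y=4/5·2.679418+1/4·1.625213≈2.549838
n=7: y≈2.549838, sp=1, e=sp−y≈-1.549838; I≈2.595488, D=e−e_prev≈0.129580; u=1/4·(-1.549838)+1/2·2.595488+1/4·0.129580≈0.942680; next y=4/5·2.549838+1/4·0.942680≈2.275540
n=8: y≈2.275540, sp=1, e=sp−y≈-1.275540; I≈1.319948, D=e−e_prev≈0.274298; u=1/4·(-1.275540)+1/2·1.319948+1/4·0.274298≈0.409663; next y=4/5·2.275540+1/4·0.409663≈1.922848
n=9: y≈1.922848, sp=1, e=sp−y≈-0.922848; I≈0.397100, D=e−e_prev≈0.352692; u=1/4·(-0.922848)+1/2·0.397100+1/4·0.352692≈0.056011; next y=4/5·1.922848+1/4·0.056011≈1.552281
n=10: y≈1.552281, sp=1, e=sp−y≈-0.552281; I≈-0.155181, D=e−e_prev≈0.370567; u=1/4·(-0.552281)+1/2·(-0.155181)+1/4·0.370567≈-0.123019; next y=4/5·1.552281+1/4·(-0.123019)≈1.211070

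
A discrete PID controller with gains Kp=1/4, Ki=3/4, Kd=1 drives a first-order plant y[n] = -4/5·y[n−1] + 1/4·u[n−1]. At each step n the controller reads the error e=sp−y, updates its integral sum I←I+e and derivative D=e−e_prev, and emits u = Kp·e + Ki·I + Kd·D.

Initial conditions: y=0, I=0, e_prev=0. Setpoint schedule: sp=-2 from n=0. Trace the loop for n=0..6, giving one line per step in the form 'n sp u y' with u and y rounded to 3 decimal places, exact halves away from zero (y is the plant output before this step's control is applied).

0 -2 -4.000 0.000
1 -2 -1.500 -1.000
2 -2 -6.100 0.425
3 -2 -1.914 -1.865
4 -2 -10.062 1.014
5 -2 -0.764 -3.326
6 -2 -15.702 2.470

(exact arithmetic carried between steps; '≈' marks a value shown rounded to 6 d.p. or computed from one; I and e_prev carry over from the previous line; the table rounds u and y to 3 d.p., halves away from zero)
n=0: y=0, sp=-2, e=sp−y=-2; I=-2, D=e−e_prev=-2; u=1/4·(-2)+3/4·(-2)+1·(-2)=-4; next y=-4/5·0+1/4·(-4)=-1
n=1: y=-1, sp=-2, e=sp−y=-1; I=-3, D=e−e_prev=1; u=1/4·(-1)+3/4·(-3)+1·1=-1.5; next y=-4/5·(-1)+1/4·(-1.5)=0.425
n=2: y=0.425, sp=-2, e=sp−y=-2.425; I=-5.425, D=e−e_prev=-1.425; u=1/4·(-2.425)+3/4·(-5.425)+1·(-1.425)=-6.1; next y=-4/5·0.425+1/4·(-6.1)=-1.865
n=3: y=-1.865, sp=-2, e=sp−y=-0.135; I=-5.56, D=e−e_prev=2.29; u=1/4·(-0.135)+3/4·(-5.56)+1·2.29=-1.91375; next y=-4/5·(-1.865)+1/4·(-1.91375)≈1.013563
n=4: y≈1.013563, sp=-2, e=sp−y≈-3.013563; I≈-8.573563, D=e−e_prev≈-2.878563; u=1/4·(-3.013563)+3/4·(-8.573563)+1·(-2.878563)≈-10.062125; next y=-4/5·1.013563+1/4·(-10.062125)≈-3.326381
n=5: y≈-3.326381, sp=-2, e=sp−y≈1.326381; I≈-7.247181, D=e−e_prev≈4.339944; u=1/4·1.326381+3/4·(-7.247181)+1·4.339944≈-0.763847; next y=-4/5·(-3.326381)+1/4·(-0.763847)≈2.470143
n=6: y≈2.470143, sp=-2, e=sp−y≈-4.470143; I≈-11.717325, D=e−e_prev≈-5.796525; u=1/4·(-4.470143)+3/4·(-11.717325)+1·(-5.796525)≈-15.702054; next y=-4/5·2.470143+1/4·(-15.702054)≈-5.901628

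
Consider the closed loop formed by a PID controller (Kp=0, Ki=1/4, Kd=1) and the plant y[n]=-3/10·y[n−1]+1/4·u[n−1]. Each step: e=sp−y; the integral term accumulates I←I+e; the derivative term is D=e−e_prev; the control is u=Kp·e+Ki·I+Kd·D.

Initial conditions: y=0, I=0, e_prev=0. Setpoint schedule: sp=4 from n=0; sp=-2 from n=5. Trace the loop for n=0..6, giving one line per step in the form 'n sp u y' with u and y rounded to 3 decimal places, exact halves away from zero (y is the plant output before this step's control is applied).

(exact arithmetic carried between steps; '≈' marks a value shown rounded to 6 d.p. or computed from one; I and e_prev carry over from the previous line; the table rounds u and y to 3 d.p., halves away from zero)
n=0: y=0, sp=4, e=sp−y=4; I=4, D=e−e_prev=4; u=0·4+1/4·4+1·4=5; next y=-3/10·0+1/4·5=1.25
n=1: y=1.25, sp=4, e=sp−y=2.75; I=6.75, D=e−e_prev=-1.25; u=0·2.75+1/4·6.75+1·(-1.25)=0.4375; next y=-3/10·1.25+1/4·0.4375=-0.265625
n=2: y=-0.265625, sp=4, e=sp−y=4.265625; I=11.015625, D=e−e_prev=1.515625; u=0·4.265625+1/4·11.015625+1·1.515625≈4.269531; next y=-3/10·(-0.265625)+1/4·4.269531≈1.147070
n=3: y≈1.147070, sp=4, e=sp−y≈2.852930; I≈13.868555, D=e−e_prev≈-1.412695; u=0·2.852930+1/4·13.868555+1·(-1.412695)≈2.054443; next y=-3/10·1.147070+1/4·2.054443≈0.169490
n=4: y≈0.169490, sp=4, e=sp−y≈3.830510; I≈17.699065, D=e−e_prev≈0.977581; u=0·3.830510+1/4·17.699065+1·0.977581≈5.402347; next y=-3/10·0.169490+1/4·5.402347≈1.299740
n=5: y≈1.299740, sp=-2, e=sp−y≈-3.299740; I≈14.399325, D=e−e_prev≈-7.130250; u=0·(-3.299740)+1/4·14.399325+1·(-7.130250)≈-3.530419; next y=-3/10·1.299740+1/4·(-3.530419)≈-1.272527
n=6: y≈-1.272527, sp=-2, e=sp−y≈-0.727473; I≈13.671852, D=e−e_prev≈2.572266; u=0·(-0.727473)+1/4·13.671852+1·2.572266≈5.990229; next y=-3/10·(-1.272527)+1/4·5.990229≈1.879315

0 4 5.000 0.000
1 4 0.438 1.250
2 4 4.270 -0.266
3 4 2.054 1.147
4 4 5.402 0.169
5 -2 -3.530 1.300
6 -2 5.990 -1.273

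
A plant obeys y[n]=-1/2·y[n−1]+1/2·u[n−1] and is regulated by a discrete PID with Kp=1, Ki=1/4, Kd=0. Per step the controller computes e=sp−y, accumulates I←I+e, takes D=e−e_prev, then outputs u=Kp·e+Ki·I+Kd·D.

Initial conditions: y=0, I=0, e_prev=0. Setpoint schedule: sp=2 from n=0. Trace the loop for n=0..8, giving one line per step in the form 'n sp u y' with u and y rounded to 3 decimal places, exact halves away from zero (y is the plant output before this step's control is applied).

(exact arithmetic carried between steps; '≈' marks a value shown rounded to 6 d.p. or computed from one; I and e_prev carry over from the previous line; the table rounds u and y to 3 d.p., halves away from zero)
n=0: y=0, sp=2, e=sp−y=2; I=2, D=e−e_prev=2; u=1·2+1/4·2+0·2=2.5; next y=-1/2·0+1/2·2.5=1.25
n=1: y=1.25, sp=2, e=sp−y=0.75; I=2.75, D=e−e_prev=-1.25; u=1·0.75+1/4·2.75+0·(-1.25)=1.4375; next y=-1/2·1.25+1/2·1.4375=0.09375
n=2: y=0.09375, sp=2, e=sp−y=1.90625; I=4.65625, D=e−e_prev=1.15625; u=1·1.90625+1/4·4.65625+0·1.15625≈3.070313; next y=-1/2·0.09375+1/2·3.070313≈1.488281
n=3: y≈1.488281, sp=2, e=sp−y≈0.511719; I≈5.167969, D=e−e_prev≈-1.394531; u=1·0.511719+1/4·5.167969+0·(-1.394531)≈1.803711; next y=-1/2·1.488281+1/2·1.803711≈0.157715
n=4: y≈0.157715, sp=2, e=sp−y≈1.842285; I≈7.010254, D=e−e_prev≈1.330566; u=1·1.842285+1/4·7.010254+0·1.330566≈3.594849; next y=-1/2·0.157715+1/2·3.594849≈1.718567
n=5: y≈1.718567, sp=2, e=sp−y≈0.281433; I≈7.291687, D=e−e_prev≈-1.560852; u=1·0.281433+1/4·7.291687+0·(-1.560852)≈2.104355; next y=-1/2·1.718567+1/2·2.104355≈0.192894
n=6: y≈0.192894, sp=2, e=sp−y≈1.807106; I≈9.098793, D=e−e_prev≈1.525673; u=1·1.807106+1/4·9.098793+0·1.525673≈4.081804; next y=-1/2·0.192894+1/2·4.081804≈1.944455
n=7: y≈1.944455, sp=2, e=sp−y≈0.055545; I≈9.154338, D=e−e_prev≈-1.751561; u=1·0.055545+1/4·9.154338+0·(-1.751561)≈2.344129; next y=-1/2·1.944455+1/2·2.344129≈0.199837
n=8: y≈0.199837, sp=2, e=sp−y≈1.800163; I≈10.954501, D=e−e_prev≈1.744618; u=1·1.800163+1/4·10.954501+0·1.744618≈4.538788; next y=-1/2·0.199837+1/2·4.538788≈2.169476

0 2 2.500 0.000
1 2 1.438 1.250
2 2 3.070 0.094
3 2 1.804 1.488
4 2 3.595 0.158
5 2 2.104 1.719
6 2 4.082 0.193
7 2 2.344 1.944
8 2 4.539 0.200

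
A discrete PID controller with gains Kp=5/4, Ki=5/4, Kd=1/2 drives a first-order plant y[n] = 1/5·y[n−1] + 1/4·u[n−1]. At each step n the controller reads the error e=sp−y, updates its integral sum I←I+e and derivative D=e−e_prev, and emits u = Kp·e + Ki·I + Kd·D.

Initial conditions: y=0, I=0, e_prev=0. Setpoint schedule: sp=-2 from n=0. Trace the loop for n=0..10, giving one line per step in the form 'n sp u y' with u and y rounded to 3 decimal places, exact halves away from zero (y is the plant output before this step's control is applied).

(exact arithmetic carried between steps; '≈' marks a value shown rounded to 6 d.p. or computed from one; I and e_prev carry over from the previous line; the table rounds u and y to 3 d.p., halves away from zero)
n=0: y=0, sp=-2, e=sp−y=-2; I=-2, D=e−e_prev=-2; u=5/4·(-2)+5/4·(-2)+1/2·(-2)=-6; next y=1/5·0+1/4·(-6)=-1.5
n=1: y=-1.5, sp=-2, e=sp−y=-0.5; I=-2.5, D=e−e_prev=1.5; u=5/4·(-0.5)+5/4·(-2.5)+1/2·1.5=-3; next y=1/5·(-1.5)+1/4·(-3)=-1.05
n=2: y=-1.05, sp=-2, e=sp−y=-0.95; I=-3.45, D=e−e_prev=-0.45; u=5/4·(-0.95)+5/4·(-3.45)+1/2·(-0.45)=-5.725; next y=1/5·(-1.05)+1/4·(-5.725)=-1.64125
n=3: y=-1.64125, sp=-2, e=sp−y=-0.35875; I=-3.80875, D=e−e_prev=0.59125; u=5/4·(-0.35875)+5/4·(-3.80875)+1/2·0.59125=-4.91375; next y=1/5·(-1.64125)+1/4·(-4.91375)≈-1.556688
n=4: y≈-1.556688, sp=-2, e=sp−y≈-0.443313; I≈-4.252063, D=e−e_prev≈-0.084563; u=5/4·(-0.443313)+5/4·(-4.252063)+1/2·(-0.084563)≈-5.9115; next y=1/5·(-1.556688)+1/4·(-5.9115)≈-1.789213
n=5: y≈-1.789213, sp=-2, e=sp−y≈-0.210788; I≈-4.46285, D=e−e_prev≈0.232525; u=5/4·(-0.210788)+5/4·(-4.46285)+1/2·0.232525≈-5.725784; next y=1/5·(-1.789213)+1/4·(-5.725784)≈-1.789289
n=6: y≈-1.789289, sp=-2, e=sp−y≈-0.210711; I≈-4.673561, D=e−e_prev≈0.000076; u=5/4·(-0.210711)+5/4·(-4.673561)+1/2·0.000076≈-6.105303; next y=1/5·(-1.789289)+1/4·(-6.105303)≈-1.884183
n=7: y≈-1.884183, sp=-2, e=sp−y≈-0.115817; I≈-4.789378, D=e−e_prev≈0.094895; u=5/4·(-0.115817)+5/4·(-4.789378)+1/2·0.094895≈-6.084046; next y=1/5·(-1.884183)+1/4·(-6.084046)≈-1.897848
n=8: y≈-1.897848, sp=-2, e=sp−y≈-0.102152; I≈-4.891530, D=e−e_prev≈0.013665; u=5/4·(-0.102152)+5/4·(-4.891530)+1/2·0.013665≈-6.235270; next y=1/5·(-1.897848)+1/4·(-6.235270)≈-1.938387
n=9: y≈-1.938387, sp=-2, e=sp−y≈-0.061613; I≈-4.953143, D=e−e_prev≈0.040539; u=5/4·(-0.061613)+5/4·(-4.953143)+1/2·0.040539≈-6.248175; next y=1/5·(-1.938387)+1/4·(-6.248175)≈-1.949721
n=10: y≈-1.949721, sp=-2, e=sp−y≈-0.050279; I≈-5.003422, D=e−e_prev≈0.011334; u=5/4·(-0.050279)+5/4·(-5.003422)+1/2·0.011334≈-6.311458; next y=1/5·(-1.949721)+1/4·(-6.311458)≈-1.967809

0 -2 -6.000 0.000
1 -2 -3.000 -1.500
2 -2 -5.725 -1.050
3 -2 -4.914 -1.641
4 -2 -5.912 -1.557
5 -2 -5.726 -1.789
6 -2 -6.105 -1.789
7 -2 -6.084 -1.884
8 -2 -6.235 -1.898
9 -2 -6.248 -1.938
10 -2 -6.311 -1.950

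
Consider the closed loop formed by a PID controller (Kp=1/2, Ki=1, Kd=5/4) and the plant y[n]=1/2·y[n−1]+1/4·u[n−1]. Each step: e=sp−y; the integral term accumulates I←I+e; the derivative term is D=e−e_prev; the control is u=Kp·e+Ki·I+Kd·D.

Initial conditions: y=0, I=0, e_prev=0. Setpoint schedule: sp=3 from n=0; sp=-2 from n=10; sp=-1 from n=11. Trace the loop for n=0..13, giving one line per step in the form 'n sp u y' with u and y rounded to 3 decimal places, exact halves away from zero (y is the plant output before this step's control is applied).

(exact arithmetic carried between steps; '≈' marks a value shown rounded to 6 d.p. or computed from one; I and e_prev carry over from the previous line; the table rounds u and y to 3 d.p., halves away from zero)
n=0: y=0, sp=3, e=sp−y=3; I=3, D=e−e_prev=3; u=1/2·3+1·3+5/4·3=8.25; next y=1/2·0+1/4·8.25=2.0625
n=1: y=2.0625, sp=3, e=sp−y=0.9375; I=3.9375, D=e−e_prev=-2.0625; u=1/2·0.9375+1·3.9375+5/4·(-2.0625)=1.828125; next y=1/2·2.0625+1/4·1.828125≈1.488281
n=2: y≈1.488281, sp=3, e=sp−y≈1.511719; I≈5.449219, D=e−e_prev≈0.574219; u=1/2·1.511719+1·5.449219+5/4·0.574219≈6.922852; next y=1/2·1.488281+1/4·6.922852≈2.474854
n=3: y≈2.474854, sp=3, e=sp−y≈0.525146; I≈5.974365, D=e−e_prev≈-0.986572; u=1/2·0.525146+1·5.974365+5/4·(-0.986572)≈5.003723; next y=1/2·2.474854+1/4·5.003723≈2.488358
n=4: y≈2.488358, sp=3, e=sp−y≈0.511642; I≈6.486008, D=e−e_prev≈-0.013504; u=1/2·0.511642+1·6.486008+5/4·(-0.013504)≈6.724949; next y=1/2·2.488358+1/4·6.724949≈2.925416
n=5: y≈2.925416, sp=3, e=sp−y≈0.074584; I≈6.560592, D=e−e_prev≈-0.437058; u=1/2·0.074584+1·6.560592+5/4·(-0.437058)≈6.051561; next y=1/2·2.925416+1/4·6.051561≈2.975598
n=6: y≈2.975598, sp=3, e=sp−y≈0.024402; I≈6.584994, D=e−e_prev≈-0.050182; u=1/2·0.024402+1·6.584994+5/4·(-0.050182)≈6.534467; next y=1/2·2.975598+1/4·6.534467≈3.121416
n=7: y≈3.121416, sp=3, e=sp−y≈-0.121416; I≈6.463578, D=e−e_prev≈-0.145818; u=1/2·(-0.121416)+1·6.463578+5/4·(-0.145818)≈6.220598; next y=1/2·3.121416+1/4·6.220598≈3.115857
n=8: y≈3.115857, sp=3, e=sp−y≈-0.115857; I≈6.347720, D=e−e_prev≈0.005558; u=1/2·(-0.115857)+1·6.347720+5/4·0.005558≈6.296740; next y=1/2·3.115857+1/4·6.296740≈3.132114
n=9: y≈3.132114, sp=3, e=sp−y≈-0.132114; I≈6.215607, D=e−e_prev≈-0.016256; u=1/2·(-0.132114)+1·6.215607+5/4·(-0.016256)≈6.129230; next y=1/2·3.132114+1/4·6.129230≈3.098364
n=10: y≈3.098364, sp=-2, e=sp−y≈-5.098364; I≈1.117243, D=e−e_prev≈-4.966251; u=1/2·(-5.098364)+1·1.117243+5/4·(-4.966251)≈-7.639753; next y=1/2·3.098364+1/4·(-7.639753)≈-0.360756
n=11: y≈-0.360756, sp=-1, e=sp−y≈-0.639244; I≈0.477999, D=e−e_prev≈4.459120; u=1/2·(-0.639244)+1·0.477999+5/4·4.459120≈5.732277; next y=1/2·(-0.360756)+1/4·5.732277≈1.252691
n=12: y≈1.252691, sp=-1, e=sp−y≈-2.252691; I≈-1.774693, D=e−e_prev≈-1.613447; u=1/2·(-2.252691)+1·(-1.774693)+5/4·(-1.613447)≈-4.917847; next y=1/2·1.252691+1/4·(-4.917847)≈-0.603116
n=13: y≈-0.603116, sp=-1, e=sp−y≈-0.396884; I≈-2.171576, D=e−e_prev≈1.855807; u=1/2·(-0.396884)+1·(-2.171576)+5/4·1.855807≈-0.050259; next y=1/2·(-0.603116)+1/4·(-0.050259)≈-0.314123

0 3 8.250 0.000
1 3 1.828 2.063
2 3 6.923 1.488
3 3 5.004 2.475
4 3 6.725 2.488
5 3 6.052 2.925
6 3 6.534 2.976
7 3 6.221 3.121
8 3 6.297 3.116
9 3 6.129 3.132
10 -2 -7.640 3.098
11 -1 5.732 -0.361
12 -1 -4.918 1.253
13 -1 -0.050 -0.603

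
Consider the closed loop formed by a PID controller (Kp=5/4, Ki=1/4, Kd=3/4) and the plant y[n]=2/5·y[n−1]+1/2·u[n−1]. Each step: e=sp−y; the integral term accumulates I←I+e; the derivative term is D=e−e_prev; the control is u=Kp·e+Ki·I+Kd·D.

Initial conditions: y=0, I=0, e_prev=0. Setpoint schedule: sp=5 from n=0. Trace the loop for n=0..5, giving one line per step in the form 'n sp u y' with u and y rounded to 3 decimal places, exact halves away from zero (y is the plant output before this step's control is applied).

0 5 11.250 0.000
1 5 -3.906 5.625
2 5 12.145 0.297
3 5 -3.938 6.191
4 5 12.973 0.508
5 5 -4.076 6.690

(exact arithmetic carried between steps; '≈' marks a value shown rounded to 6 d.p. or computed from one; I and e_prev carry over from the previous line; the table rounds u and y to 3 d.p., halves away from zero)
n=0: y=0, sp=5, e=sp−y=5; I=5, D=e−e_prev=5; u=5/4·5+1/4·5+3/4·5=11.25; next y=2/5·0+1/2·11.25=5.625
n=1: y=5.625, sp=5, e=sp−y=-0.625; I=4.375, D=e−e_prev=-5.625; u=5/4·(-0.625)+1/4·4.375+3/4·(-5.625)=-3.90625; next y=2/5·5.625+1/2·(-3.90625)=0.296875
n=2: y=0.296875, sp=5, e=sp−y=4.703125; I=9.078125, D=e−e_prev=5.328125; u=5/4·4.703125+1/4·9.078125+3/4·5.328125≈12.144531; next y=2/5·0.296875+1/2·12.144531≈6.191016
n=3: y≈6.191016, sp=5, e=sp−y≈-1.191016; I≈7.887109, D=e−e_prev≈-5.894141; u=5/4·(-1.191016)+1/4·7.887109+3/4·(-5.894141)≈-3.937598; next y=2/5·6.191016+1/2·(-3.937598)≈0.507607
n=4: y≈0.507607, sp=5, e=sp−y≈4.492393; I≈12.379502, D=e−e_prev≈5.683408; u=5/4·4.492393+1/4·12.379502+3/4·5.683408≈12.972922; next y=2/5·0.507607+1/2·12.972922≈6.689504
n=5: y≈6.689504, sp=5, e=sp−y≈-1.689504; I≈10.689998, D=e−e_prev≈-6.181897; u=5/4·(-1.689504)+1/4·10.689998+3/4·(-6.181897)≈-4.075803; next y=2/5·6.689504+1/2·(-4.075803)≈0.637900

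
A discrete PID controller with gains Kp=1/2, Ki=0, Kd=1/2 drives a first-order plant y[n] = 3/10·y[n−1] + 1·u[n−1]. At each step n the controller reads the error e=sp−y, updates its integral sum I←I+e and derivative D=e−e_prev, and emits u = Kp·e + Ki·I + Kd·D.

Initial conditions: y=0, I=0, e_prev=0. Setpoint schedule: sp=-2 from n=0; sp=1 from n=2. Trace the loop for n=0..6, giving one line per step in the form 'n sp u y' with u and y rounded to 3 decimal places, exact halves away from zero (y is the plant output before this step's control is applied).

(exact arithmetic carried between steps; '≈' marks a value shown rounded to 6 d.p. or computed from one; I and e_prev carry over from the previous line; the table rounds u and y to 3 d.p., halves away from zero)
n=0: y=0, sp=-2, e=sp−y=-2; I=-2, D=e−e_prev=-2; u=1/2·(-2)+0·(-2)+1/2·(-2)=-2; next y=3/10·0+1·(-2)=-2
n=1: y=-2, sp=-2, e=sp−y=0; I=-2, D=e−e_prev=2; u=1/2·0+0·(-2)+1/2·2=1; next y=3/10·(-2)+1·1=0.4
n=2: y=0.4, sp=1, e=sp−y=0.6; I=-1.4, D=e−e_prev=0.6; u=1/2·0.6+0·(-1.4)+1/2·0.6=0.6; next y=3/10·0.4+1·0.6=0.72
n=3: y=0.72, sp=1, e=sp−y=0.28; I=-1.12, D=e−e_prev=-0.32; u=1/2·0.28+0·(-1.12)+1/2·(-0.32)=-0.02; next y=3/10·0.72+1·(-0.02)=0.196
n=4: y=0.196, sp=1, e=sp−y=0.804; I=-0.316, D=e−e_prev=0.524; u=1/2·0.804+0·(-0.316)+1/2·0.524=0.664; next y=3/10·0.196+1·0.664=0.7228
n=5: y=0.7228, sp=1, e=sp−y=0.2772; I=-0.0388, D=e−e_prev=-0.5268; u=1/2·0.2772+0·(-0.0388)+1/2·(-0.5268)=-0.1248; next y=3/10·0.7228+1·(-0.1248)=0.09204
n=6: y=0.09204, sp=1, e=sp−y=0.90796; I=0.86916, D=e−e_prev=0.63076; u=1/2·0.90796+0·0.86916+1/2·0.63076=0.76936; next y=3/10·0.09204+1·0.76936=0.796972

0 -2 -2.000 0.000
1 -2 1.000 -2.000
2 1 0.600 0.400
3 1 -0.020 0.720
4 1 0.664 0.196
5 1 -0.125 0.723
6 1 0.769 0.092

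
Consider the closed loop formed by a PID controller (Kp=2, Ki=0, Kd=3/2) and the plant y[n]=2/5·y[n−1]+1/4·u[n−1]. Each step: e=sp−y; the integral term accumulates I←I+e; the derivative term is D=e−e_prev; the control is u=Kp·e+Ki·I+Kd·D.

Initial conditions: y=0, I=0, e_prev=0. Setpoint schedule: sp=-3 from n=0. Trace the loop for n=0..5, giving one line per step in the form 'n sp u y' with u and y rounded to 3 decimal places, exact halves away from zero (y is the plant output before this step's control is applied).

(exact arithmetic carried between steps; '≈' marks a value shown rounded to 6 d.p. or computed from one; I and e_prev carry over from the previous line; the table rounds u and y to 3 d.p., halves away from zero)
n=0: y=0, sp=-3, e=sp−y=-3; I=-3, D=e−e_prev=-3; u=2·(-3)+0·(-3)+3/2·(-3)=-10.5; next y=2/5·0+1/4·(-10.5)=-2.625
n=1: y=-2.625, sp=-3, e=sp−y=-0.375; I=-3.375, D=e−e_prev=2.625; u=2·(-0.375)+0·(-3.375)+3/2·2.625=3.1875; next y=2/5·(-2.625)+1/4·3.1875=-0.253125
n=2: y=-0.253125, sp=-3, e=sp−y=-2.746875; I=-6.121875, D=e−e_prev=-2.371875; u=2·(-2.746875)+0·(-6.121875)+3/2·(-2.371875)≈-9.051563; next y=2/5·(-0.253125)+1/4·(-9.051563)≈-2.364141
n=3: y≈-2.364141, sp=-3, e=sp−y≈-0.635859; I≈-6.757734, D=e−e_prev≈2.111016; u=2·(-0.635859)+0·(-6.757734)+3/2·2.111016≈1.894805; next y=2/5·(-2.364141)+1/4·1.894805≈-0.471955
n=4: y≈-0.471955, sp=-3, e=sp−y≈-2.528045; I≈-9.285779, D=e−e_prev≈-1.892186; u=2·(-2.528045)+0·(-9.285779)+3/2·(-1.892186)≈-7.894368; next y=2/5·(-0.471955)+1/4·(-7.894368)≈-2.162374
n=5: y≈-2.162374, sp=-3, e=sp−y≈-0.837626; I≈-10.123405, D=e−e_prev≈1.690419; u=2·(-0.837626)+0·(-10.123405)+3/2·1.690419≈0.860377; next y=2/5·(-2.162374)+1/4·0.860377≈-0.649855

0 -3 -10.500 0.000
1 -3 3.188 -2.625
2 -3 -9.052 -0.253
3 -3 1.895 -2.364
4 -3 -7.894 -0.472
5 -3 0.860 -2.162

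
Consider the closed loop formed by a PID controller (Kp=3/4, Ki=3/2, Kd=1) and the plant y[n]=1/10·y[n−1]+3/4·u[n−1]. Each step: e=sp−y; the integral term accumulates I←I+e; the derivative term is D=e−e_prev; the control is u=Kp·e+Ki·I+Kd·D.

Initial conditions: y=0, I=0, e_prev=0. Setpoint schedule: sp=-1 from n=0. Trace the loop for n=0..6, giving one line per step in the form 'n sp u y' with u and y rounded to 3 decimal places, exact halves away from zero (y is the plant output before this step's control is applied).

0 -1 -3.250 0.000
1 -1 4.172 -2.438
2 -1 -13.408 2.885
3 -1 27.208 -9.767
4 -1 -67.183 19.429
5 -1 151.959 -48.444
6 -1 -356.847 109.125

(exact arithmetic carried between steps; '≈' marks a value shown rounded to 6 d.p. or computed from one; I and e_prev carry over from the previous line; the table rounds u and y to 3 d.p., halves away from zero)
n=0: y=0, sp=-1, e=sp−y=-1; I=-1, D=e−e_prev=-1; u=3/4·(-1)+3/2·(-1)+1·(-1)=-3.25; next y=1/10·0+3/4·(-3.25)=-2.4375
n=1: y=-2.4375, sp=-1, e=sp−y=1.4375; I=0.4375, D=e−e_prev=2.4375; u=3/4·1.4375+3/2·0.4375+1·2.4375=4.171875; next y=1/10·(-2.4375)+3/4·4.171875≈2.885156
n=2: y≈2.885156, sp=-1, e=sp−y≈-3.885156; I≈-3.447656, D=e−e_prev≈-5.322656; u=3/4·(-3.885156)+3/2·(-3.447656)+1·(-5.322656)≈-13.408008; next y=1/10·2.885156+3/4·(-13.408008)≈-9.767490
n=3: y≈-9.767490, sp=-1, e=sp−y≈8.767490; I≈5.319834, D=e−e_prev≈12.652646; u=3/4·8.767490+3/2·5.319834+1·12.652646≈27.208015; next y=1/10·(-9.767490)+3/4·27.208015≈19.429262
n=4: y≈19.429262, sp=-1, e=sp−y≈-20.429262; I≈-15.109428, D=e−e_prev≈-29.196753; u=3/4·(-20.429262)+3/2·(-15.109428)+1·(-29.196753)≈-67.182842; next y=1/10·19.429262+3/4·(-67.182842)≈-48.444205
n=5: y≈-48.444205, sp=-1, e=sp−y≈47.444205; I≈32.334777, D=e−e_prev≈67.873467; u=3/4·47.444205+3/2·32.334777+1·67.873467≈151.958787; next y=1/10·(-48.444205)+3/4·151.958787≈109.124669
n=6: y≈109.124669, sp=-1, e=sp−y≈-110.124669; I≈-77.789893, D=e−e_prev≈-157.568875; u=3/4·(-110.124669)+3/2·(-77.789893)+1·(-157.568875)≈-356.847215; next y=1/10·109.124669+3/4·(-356.847215)≈-256.722945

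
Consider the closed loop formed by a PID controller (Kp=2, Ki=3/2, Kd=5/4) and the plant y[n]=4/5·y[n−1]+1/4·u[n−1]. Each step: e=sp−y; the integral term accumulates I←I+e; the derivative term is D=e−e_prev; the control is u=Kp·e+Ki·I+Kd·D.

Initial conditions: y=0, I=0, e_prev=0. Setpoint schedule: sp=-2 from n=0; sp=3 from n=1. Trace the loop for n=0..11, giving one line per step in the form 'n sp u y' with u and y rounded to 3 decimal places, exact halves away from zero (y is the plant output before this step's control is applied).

0 -2 -9.500 0.000
1 3 25.031 -2.375
2 3 -8.106 4.358
3 3 12.039 1.460
4 3 -2.183 4.178
5 3 6.009 2.796
6 3 0.109 3.739
7 3 3.602 3.019
8 3 1.264 3.315
9 3 2.810 2.968
10 3 1.907 3.077
11 3 2.586 2.938

(exact arithmetic carried between steps; '≈' marks a value shown rounded to 6 d.p. or computed from one; I and e_prev carry over from the previous line; the table rounds u and y to 3 d.p., halves away from zero)
n=0: y=0, sp=-2, e=sp−y=-2; I=-2, D=e−e_prev=-2; u=2·(-2)+3/2·(-2)+5/4·(-2)=-9.5; next y=4/5·0+1/4·(-9.5)=-2.375
n=1: y=-2.375, sp=3, e=sp−y=5.375; I=3.375, D=e−e_prev=7.375; u=2·5.375+3/2·3.375+5/4·7.375=25.03125; next y=4/5·(-2.375)+1/4·25.03125≈4.357813
n=2: y≈4.357813, sp=3, e=sp−y≈-1.357813; I≈2.017188, D=e−e_prev≈-6.732813; u=2·(-1.357813)+3/2·2.017188+5/4·(-6.732813)≈-8.105859; next y=4/5·4.357813+1/4·(-8.105859)≈1.459785
n=3: y≈1.459785, sp=3, e=sp−y≈1.540215; I≈3.557402, D=e−e_prev≈2.898027; u=2·1.540215+3/2·3.557402+5/4·2.898027≈12.039067; next y=4/5·1.459785+1/4·12.039067≈4.177595
n=4: y≈4.177595, sp=3, e=sp−y≈-1.177595; I≈2.379807, D=e−e_prev≈-2.717810; u=2·(-1.177595)+3/2·2.379807+5/4·(-2.717810)≈-2.182741; next y=4/5·4.177595+1/4·(-2.182741)≈2.796391
n=5: y≈2.796391, sp=3, e=sp−y≈0.203609; I≈2.583417, D=e−e_prev≈1.381204; u=2·0.203609+3/2·2.583417+5/4·1.381204≈6.008849; next y=4/5·2.796391+1/4·6.008849≈3.739325
n=6: y≈3.739325, sp=3, e=sp−y≈-0.739325; I≈1.844092, D=e−e_prev≈-0.942934; u=2·(-0.739325)+3/2·1.844092+5/4·(-0.942934)≈0.108821; next y=4/5·3.739325+1/4·0.108821≈3.018665
n=7: y≈3.018665, sp=3, e=sp−y≈-0.018665; I≈1.825427, D=e−e_prev≈0.720660; u=2·(-0.018665)+3/2·1.825427+5/4·0.720660≈3.601635; next y=4/5·3.018665+1/4·3.601635≈3.315341
n=8: y≈3.315341, sp=3, e=sp−y≈-0.315341; I≈1.510086, D=e−e_prev≈-0.296676; u=2·(-0.315341)+3/2·1.510086+5/4·(-0.296676)≈1.263603; next y=4/5·3.315341+1/4·1.263603≈2.968173
n=9: y≈2.968173, sp=3, e=sp−y≈0.031827; I≈1.541913, D=e−e_prev≈0.347167; u=2·0.031827+3/2·1.541913+5/4·0.347167≈2.810482; next y=4/5·2.968173+1/4·2.810482≈3.077159
n=10: y≈3.077159, sp=3, e=sp−y≈-0.077159; I≈1.464754, D=e−e_prev≈-0.108986; u=2·(-0.077159)+3/2·1.464754+5/4·(-0.108986)≈1.906580; next y=4/5·3.077159+1/4·1.906580≈2.938372
n=11: y≈2.938372, sp=3, e=sp−y≈0.061628; I≈1.526381, D=e−e_prev≈0.138787; u=2·0.061628+3/2·1.526381+5/4·0.138787≈2.586311; next y=4/5·2.938372+1/4·2.586311≈2.997276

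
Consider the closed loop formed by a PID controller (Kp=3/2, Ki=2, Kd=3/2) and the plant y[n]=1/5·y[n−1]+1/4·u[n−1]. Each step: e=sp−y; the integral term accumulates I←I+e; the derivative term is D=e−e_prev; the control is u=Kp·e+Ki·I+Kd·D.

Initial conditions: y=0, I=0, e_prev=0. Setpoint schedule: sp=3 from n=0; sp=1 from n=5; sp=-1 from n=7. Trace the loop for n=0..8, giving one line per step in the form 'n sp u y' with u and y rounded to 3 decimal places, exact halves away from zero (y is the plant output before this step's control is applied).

0 3 15.000 0.000
1 3 -2.250 3.750
2 3 19.688 0.188
3 3 -3.891 4.959
4 3 24.049 0.019
5 1 -17.384 6.016
6 1 30.374 -3.143
7 -1 -35.617 6.965
8 -1 38.996 -7.511

(exact arithmetic carried between steps; '≈' marks a value shown rounded to 6 d.p. or computed from one; I and e_prev carry over from the previous line; the table rounds u and y to 3 d.p., halves away from zero)
n=0: y=0, sp=3, e=sp−y=3; I=3, D=e−e_prev=3; u=3/2·3+2·3+3/2·3=15; next y=1/5·0+1/4·15=3.75
n=1: y=3.75, sp=3, e=sp−y=-0.75; I=2.25, D=e−e_prev=-3.75; u=3/2·(-0.75)+2·2.25+3/2·(-3.75)=-2.25; next y=1/5·3.75+1/4·(-2.25)=0.1875
n=2: y=0.1875, sp=3, e=sp−y=2.8125; I=5.0625, D=e−e_prev=3.5625; u=3/2·2.8125+2·5.0625+3/2·3.5625=19.6875; next y=1/5·0.1875+1/4·19.6875=4.959375
n=3: y=4.959375, sp=3, e=sp−y=-1.959375; I=3.103125, D=e−e_prev=-4.771875; u=3/2·(-1.959375)+2·3.103125+3/2·(-4.771875)=-3.890625; next y=1/5·4.959375+1/4·(-3.890625)≈0.019219
n=4: y≈0.019219, sp=3, e=sp−y≈2.980781; I≈6.083906, D=e−e_prev≈4.940156; u=3/2·2.980781+2·6.083906+3/2·4.940156≈24.049219; next y=1/5·0.019219+1/4·24.049219≈6.016148
n=5: y≈6.016148, sp=1, e=sp−y≈-5.016148; I≈1.067758, D=e−e_prev≈-7.996930; u=3/2·(-5.016148)+2·1.067758+3/2·(-7.996930)≈-17.384102; next y=1/5·6.016148+1/4·(-17.384102)≈-3.142796
n=6: y≈-3.142796, sp=1, e=sp−y≈4.142796; I≈5.210554, D=e−e_prev≈9.158944; u=3/2·4.142796+2·5.210554+3/2·9.158944≈30.373717; next y=1/5·(-3.142796)+1/4·30.373717≈6.964870
n=7: y≈6.964870, sp=-1, e=sp−y≈-7.964870; I≈-2.754317, D=e−e_prev≈-12.107666; u=3/2·(-7.964870)+2·(-2.754317)+3/2·(-12.107666)≈-35.617437; next y=1/5·6.964870+1/4·(-35.617437)≈-7.511385
n=8: y≈-7.511385, sp=-1, e=sp−y≈6.511385; I≈3.757069, D=e−e_prev≈14.476255; u=3/2·6.511385+2·3.757069+3/2·14.476255≈38.995598; next y=1/5·(-7.511385)+1/4·38.995598≈8.246622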